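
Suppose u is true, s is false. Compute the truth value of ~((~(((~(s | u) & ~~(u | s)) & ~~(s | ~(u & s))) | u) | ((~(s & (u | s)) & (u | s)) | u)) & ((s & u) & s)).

s | u = False | True = True
~(s | u) = ~True = False
u | s = True | False = True
~(u | s) = ~True = False
~~(u | s) = ~False = True
~(s | u) & ~~(u | s) = False & True = False
u & s = True & False = False
~(u & s) = ~False = True
s | ~(u & s) = False | True = True
~(s | ~(u & s)) = ~True = False
~~(s | ~(u & s)) = ~False = True
(~(s | u) & ~~(u | s)) & ~~(s | ~(u & s)) = False & True = False
((~(s | u) & ~~(u | s)) & ~~(s | ~(u & s))) | u = False | True = True
~(((~(s | u) & ~~(u | s)) & ~~(s | ~(u & s))) | u) = ~True = False
u | s = True | False = True
s & (u | s) = False & True = False
~(s & (u | s)) = ~False = True
u | s = True | False = True
~(s & (u | s)) & (u | s) = True & True = True
(~(s & (u | s)) & (u | s)) | u = True | True = True
~(((~(s | u) & ~~(u | s)) & ~~(s | ~(u & s))) | u) | ((~(s & (u | s)) & (u | s)) | u) = False | True = True
s & u = False & True = False
(s & u) & s = False & False = False
(~(((~(s | u) & ~~(u | s)) & ~~(s | ~(u & s))) | u) | ((~(s & (u | s)) & (u | s)) | u)) & ((s & u) & s) = True & False = False
~((~(((~(s | u) & ~~(u | s)) & ~~(s | ~(u & s))) | u) | ((~(s & (u | s)) & (u | s)) | u)) & ((s & u) & s)) = ~False = True

True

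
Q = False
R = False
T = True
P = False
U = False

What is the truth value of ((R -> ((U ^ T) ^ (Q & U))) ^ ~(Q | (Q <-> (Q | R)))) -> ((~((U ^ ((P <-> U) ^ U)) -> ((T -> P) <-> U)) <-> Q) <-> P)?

U ^ T = False ^ True = True
Q & U = False & False = False
(U ^ T) ^ (Q & U) = True ^ False = True
R -> ((U ^ T) ^ (Q & U)) = False -> True = True
Q | R = False | False = False
Q <-> (Q | R) = False <-> False = True
Q | (Q <-> (Q | R)) = False | True = True
~(Q | (Q <-> (Q | R))) = ~True = False
(R -> ((U ^ T) ^ (Q & U))) ^ ~(Q | (Q <-> (Q | R))) = True ^ False = True
P <-> U = False <-> False = True
(P <-> U) ^ U = True ^ False = True
U ^ ((P <-> U) ^ U) = False ^ True = True
T -> P = True -> False = False
(T -> P) <-> U = False <-> False = True
(U ^ ((P <-> U) ^ U)) -> ((T -> P) <-> U) = True -> True = True
~((U ^ ((P <-> U) ^ U)) -> ((T -> P) <-> U)) = ~True = False
~((U ^ ((P <-> U) ^ U)) -> ((T -> P) <-> U)) <-> Q = False <-> False = True
(~((U ^ ((P <-> U) ^ U)) -> ((T -> P) <-> U)) <-> Q) <-> P = True <-> False = False
((R -> ((U ^ T) ^ (Q & U))) ^ ~(Q | (Q <-> (Q | R)))) -> ((~((U ^ ((P <-> U) ^ U)) -> ((T -> P) <-> U)) <-> Q) <-> P) = True -> False = False

False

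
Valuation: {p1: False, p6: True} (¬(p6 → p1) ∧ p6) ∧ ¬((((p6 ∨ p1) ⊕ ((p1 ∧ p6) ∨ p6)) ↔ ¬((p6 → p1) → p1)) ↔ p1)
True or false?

p6 → p1 = True → False = False
¬(p6 → p1) = ¬False = True
¬(p6 → p1) ∧ p6 = True ∧ True = True
p6 ∨ p1 = True ∨ False = True
p1 ∧ p6 = False ∧ True = False
(p1 ∧ p6) ∨ p6 = False ∨ True = True
(p6 ∨ p1) ⊕ ((p1 ∧ p6) ∨ p6) = True ⊕ True = False
p6 → p1 = True → False = False
(p6 → p1) → p1 = False → False = True
¬((p6 → p1) → p1) = ¬True = False
((p6 ∨ p1) ⊕ ((p1 ∧ p6) ∨ p6)) ↔ ¬((p6 → p1) → p1) = False ↔ False = True
(((p6 ∨ p1) ⊕ ((p1 ∧ p6) ∨ p6)) ↔ ¬((p6 → p1) → p1)) ↔ p1 = True ↔ False = False
¬((((p6 ∨ p1) ⊕ ((p1 ∧ p6) ∨ p6)) ↔ ¬((p6 → p1) → p1)) ↔ p1) = ¬False = True
(¬(p6 → p1) ∧ p6) ∧ ¬((((p6 ∨ p1) ⊕ ((p1 ∧ p6) ∨ p6)) ↔ ¬((p6 → p1) → p1)) ↔ p1) = True ∧ True = True

True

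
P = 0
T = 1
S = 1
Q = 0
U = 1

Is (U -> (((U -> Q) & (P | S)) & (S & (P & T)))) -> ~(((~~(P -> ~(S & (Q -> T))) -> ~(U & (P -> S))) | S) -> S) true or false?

1

U -> Q = 1 -> 0 = 0
P | S = 0 | 1 = 1
(U -> Q) & (P | S) = 0 & 1 = 0
P & T = 0 & 1 = 0
S & (P & T) = 1 & 0 = 0
((U -> Q) & (P | S)) & (S & (P & T)) = 0 & 0 = 0
U -> (((U -> Q) & (P | S)) & (S & (P & T))) = 1 -> 0 = 0
Q -> T = 0 -> 1 = 1
S & (Q -> T) = 1 & 1 = 1
~(S & (Q -> T)) = ~1 = 0
P -> ~(S & (Q -> T)) = 0 -> 0 = 1
~(P -> ~(S & (Q -> T))) = ~1 = 0
~~(P -> ~(S & (Q -> T))) = ~0 = 1
P -> S = 0 -> 1 = 1
U & (P -> S) = 1 & 1 = 1
~(U & (P -> S)) = ~1 = 0
~~(P -> ~(S & (Q -> T))) -> ~(U & (P -> S)) = 1 -> 0 = 0
(~~(P -> ~(S & (Q -> T))) -> ~(U & (P -> S))) | S = 0 | 1 = 1
((~~(P -> ~(S & (Q -> T))) -> ~(U & (P -> S))) | S) -> S = 1 -> 1 = 1
~(((~~(P -> ~(S & (Q -> T))) -> ~(U & (P -> S))) | S) -> S) = ~1 = 0
(U -> (((U -> Q) & (P | S)) & (S & (P & T)))) -> ~(((~~(P -> ~(S & (Q -> T))) -> ~(U & (P -> S))) | S) -> S) = 0 -> 0 = 1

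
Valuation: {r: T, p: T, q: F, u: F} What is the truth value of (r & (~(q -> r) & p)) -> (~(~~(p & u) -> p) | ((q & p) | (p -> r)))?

T

Substituting r=T, p=T, q=F, u=F:
q -> r = F -> T = T
~(q -> r) = ~T = F
~(q -> r) & p = F & T = F
r & (~(q -> r) & p) = T & F = F
p & u = T & F = F
~(p & u) = ~F = T
~~(p & u) = ~T = F
~~(p & u) -> p = F -> T = T
~(~~(p & u) -> p) = ~T = F
q & p = F & T = F
p -> r = T -> T = T
(q & p) | (p -> r) = F | T = T
~(~~(p & u) -> p) | ((q & p) | (p -> r)) = F | T = T
(r & (~(q -> r) & p)) -> (~(~~(p & u) -> p) | ((q & p) | (p -> r))) = F -> T = T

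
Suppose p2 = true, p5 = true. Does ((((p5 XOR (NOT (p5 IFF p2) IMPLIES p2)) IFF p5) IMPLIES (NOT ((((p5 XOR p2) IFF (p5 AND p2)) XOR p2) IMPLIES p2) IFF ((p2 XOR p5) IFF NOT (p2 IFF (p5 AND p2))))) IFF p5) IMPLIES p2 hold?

Substituting p2=true, p5=true:
p5 IFF p2 = true IFF true = true
NOT (p5 IFF p2) = NOT true = false
NOT (p5 IFF p2) IMPLIES p2 = false IMPLIES true = true
p5 XOR (NOT (p5 IFF p2) IMPLIES p2) = true XOR true = false
(p5 XOR (NOT (p5 IFF p2) IMPLIES p2)) IFF p5 = false IFF true = false
p5 XOR p2 = true XOR true = false
p5 AND p2 = true AND true = true
(p5 XOR p2) IFF (p5 AND p2) = false IFF true = false
((p5 XOR p2) IFF (p5 AND p2)) XOR p2 = false XOR true = true
(((p5 XOR p2) IFF (p5 AND p2)) XOR p2) IMPLIES p2 = true IMPLIES true = true
NOT ((((p5 XOR p2) IFF (p5 AND p2)) XOR p2) IMPLIES p2) = NOT true = false
p2 XOR p5 = true XOR true = false
p5 AND p2 = true AND true = true
p2 IFF (p5 AND p2) = true IFF true = true
NOT (p2 IFF (p5 AND p2)) = NOT true = false
(p2 XOR p5) IFF NOT (p2 IFF (p5 AND p2)) = false IFF false = true
NOT ((((p5 XOR p2) IFF (p5 AND p2)) XOR p2) IMPLIES p2) IFF ((p2 XOR p5) IFF NOT (p2 IFF (p5 AND p2))) = false IFF true = false
((p5 XOR (NOT (p5 IFF p2) IMPLIES p2)) IFF p5) IMPLIES (NOT ((((p5 XOR p2) IFF (p5 AND p2)) XOR p2) IMPLIES p2) IFF ((p2 XOR p5) IFF NOT (p2 IFF (p5 AND p2)))) = false IMPLIES false = true
(((p5 XOR (NOT (p5 IFF p2) IMPLIES p2)) IFF p5) IMPLIES (NOT ((((p5 XOR p2) IFF (p5 AND p2)) XOR p2) IMPLIES p2) IFF ((p2 XOR p5) IFF NOT (p2 IFF (p5 AND p2))))) IFF p5 = true IFF true = true
((((p5 XOR (NOT (p5 IFF p2) IMPLIES p2)) IFF p5) IMPLIES (NOT ((((p5 XOR p2) IFF (p5 AND p2)) XOR p2) IMPLIES p2) IFF ((p2 XOR p5) IFF NOT (p2 IFF (p5 AND p2))))) IFF p5) IMPLIES p2 = true IMPLIES true = true

true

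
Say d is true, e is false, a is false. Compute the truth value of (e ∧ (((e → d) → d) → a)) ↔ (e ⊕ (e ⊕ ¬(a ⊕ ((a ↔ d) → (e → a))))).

T

Substituting d=T, e=F, a=F:
e → d = F → T = T
(e → d) → d = T → T = T
((e → d) → d) → a = T → F = F
e ∧ (((e → d) → d) → a) = F ∧ F = F
a ↔ d = F ↔ T = F
e → a = F → F = T
(a ↔ d) → (e → a) = F → T = T
a ⊕ ((a ↔ d) → (e → a)) = F ⊕ T = T
¬(a ⊕ ((a ↔ d) → (e → a))) = ¬T = F
e ⊕ ¬(a ⊕ ((a ↔ d) → (e → a))) = F ⊕ F = F
e ⊕ (e ⊕ ¬(a ⊕ ((a ↔ d) → (e → a)))) = F ⊕ F = F
(e ∧ (((e → d) → d) → a)) ↔ (e ⊕ (e ⊕ ¬(a ⊕ ((a ↔ d) → (e → a))))) = F ↔ F = T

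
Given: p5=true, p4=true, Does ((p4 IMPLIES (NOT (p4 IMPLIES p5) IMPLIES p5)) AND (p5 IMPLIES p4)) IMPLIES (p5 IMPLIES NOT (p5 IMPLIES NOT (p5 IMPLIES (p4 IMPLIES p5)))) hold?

true

p4 IMPLIES p5 = true IMPLIES true = true
NOT (p4 IMPLIES p5) = NOT true = false
NOT (p4 IMPLIES p5) IMPLIES p5 = false IMPLIES true = true
p4 IMPLIES (NOT (p4 IMPLIES p5) IMPLIES p5) = true IMPLIES true = true
p5 IMPLIES p4 = true IMPLIES true = true
(p4 IMPLIES (NOT (p4 IMPLIES p5) IMPLIES p5)) AND (p5 IMPLIES p4) = true AND true = true
p4 IMPLIES p5 = true IMPLIES true = true
p5 IMPLIES (p4 IMPLIES p5) = true IMPLIES true = true
NOT (p5 IMPLIES (p4 IMPLIES p5)) = NOT true = false
p5 IMPLIES NOT (p5 IMPLIES (p4 IMPLIES p5)) = true IMPLIES false = false
NOT (p5 IMPLIES NOT (p5 IMPLIES (p4 IMPLIES p5))) = NOT false = true
p5 IMPLIES NOT (p5 IMPLIES NOT (p5 IMPLIES (p4 IMPLIES p5))) = true IMPLIES true = true
((p4 IMPLIES (NOT (p4 IMPLIES p5) IMPLIES p5)) AND (p5 IMPLIES p4)) IMPLIES (p5 IMPLIES NOT (p5 IMPLIES NOT (p5 IMPLIES (p4 IMPLIES p5)))) = true IMPLIES true = true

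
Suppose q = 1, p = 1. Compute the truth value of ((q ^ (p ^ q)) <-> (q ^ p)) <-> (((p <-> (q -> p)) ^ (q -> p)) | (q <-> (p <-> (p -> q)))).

0

p ^ q = 1 ^ 1 = 0
q ^ (p ^ q) = 1 ^ 0 = 1
q ^ p = 1 ^ 1 = 0
(q ^ (p ^ q)) <-> (q ^ p) = 1 <-> 0 = 0
q -> p = 1 -> 1 = 1
p <-> (q -> p) = 1 <-> 1 = 1
q -> p = 1 -> 1 = 1
(p <-> (q -> p)) ^ (q -> p) = 1 ^ 1 = 0
p -> q = 1 -> 1 = 1
p <-> (p -> q) = 1 <-> 1 = 1
q <-> (p <-> (p -> q)) = 1 <-> 1 = 1
((p <-> (q -> p)) ^ (q -> p)) | (q <-> (p <-> (p -> q))) = 0 | 1 = 1
((q ^ (p ^ q)) <-> (q ^ p)) <-> (((p <-> (q -> p)) ^ (q -> p)) | (q <-> (p <-> (p -> q)))) = 0 <-> 1 = 0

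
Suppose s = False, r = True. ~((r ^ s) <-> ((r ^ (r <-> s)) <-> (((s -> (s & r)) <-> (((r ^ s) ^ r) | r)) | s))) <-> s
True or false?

r ^ s = True ^ False = True
r <-> s = True <-> False = False
r ^ (r <-> s) = True ^ False = True
s & r = False & True = False
s -> (s & r) = False -> False = True
r ^ s = True ^ False = True
(r ^ s) ^ r = True ^ True = False
((r ^ s) ^ r) | r = False | True = True
(s -> (s & r)) <-> (((r ^ s) ^ r) | r) = True <-> True = True
((s -> (s & r)) <-> (((r ^ s) ^ r) | r)) | s = True | False = True
(r ^ (r <-> s)) <-> (((s -> (s & r)) <-> (((r ^ s) ^ r) | r)) | s) = True <-> True = True
(r ^ s) <-> ((r ^ (r <-> s)) <-> (((s -> (s & r)) <-> (((r ^ s) ^ r) | r)) | s)) = True <-> True = True
~((r ^ s) <-> ((r ^ (r <-> s)) <-> (((s -> (s & r)) <-> (((r ^ s) ^ r) | r)) | s))) = ~True = False
~((r ^ s) <-> ((r ^ (r <-> s)) <-> (((s -> (s & r)) <-> (((r ^ s) ^ r) | r)) | s))) <-> s = False <-> False = True

True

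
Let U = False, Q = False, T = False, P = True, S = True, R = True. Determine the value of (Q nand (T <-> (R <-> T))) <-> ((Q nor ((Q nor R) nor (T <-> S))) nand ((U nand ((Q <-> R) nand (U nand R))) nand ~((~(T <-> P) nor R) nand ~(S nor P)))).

R <-> T = True <-> False = False
T <-> (R <-> T) = False <-> False = True
Q nand (T <-> (R <-> T)) = False nand True = True
Q nor R = False nor True = False
T <-> S = False <-> True = False
(Q nor R) nor (T <-> S) = False nor False = True
Q nor ((Q nor R) nor (T <-> S)) = False nor True = False
Q <-> R = False <-> True = False
U nand R = False nand True = True
(Q <-> R) nand (U nand R) = False nand True = True
U nand ((Q <-> R) nand (U nand R)) = False nand True = True
T <-> P = False <-> True = False
~(T <-> P) = ~False = True
~(T <-> P) nor R = True nor True = False
S nor P = True nor True = False
~(S nor P) = ~False = True
(~(T <-> P) nor R) nand ~(S nor P) = False nand True = True
~((~(T <-> P) nor R) nand ~(S nor P)) = ~True = False
(U nand ((Q <-> R) nand (U nand R))) nand ~((~(T <-> P) nor R) nand ~(S nor P)) = True nand False = True
(Q nor ((Q nor R) nor (T <-> S))) nand ((U nand ((Q <-> R) nand (U nand R))) nand ~((~(T <-> P) nor R) nand ~(S nor P))) = False nand True = True
(Q nand (T <-> (R <-> T))) <-> ((Q nor ((Q nor R) nor (T <-> S))) nand ((U nand ((Q <-> R) nand (U nand R))) nand ~((~(T <-> P) nor R) nand ~(S nor P)))) = True <-> True = True

True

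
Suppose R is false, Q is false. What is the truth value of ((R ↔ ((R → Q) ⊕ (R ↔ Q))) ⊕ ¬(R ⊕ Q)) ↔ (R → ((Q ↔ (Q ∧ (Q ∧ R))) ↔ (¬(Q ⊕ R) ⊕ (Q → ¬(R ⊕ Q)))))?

R → Q = False → False = True
R ↔ Q = False ↔ False = True
(R → Q) ⊕ (R ↔ Q) = True ⊕ True = False
R ↔ ((R → Q) ⊕ (R ↔ Q)) = False ↔ False = True
R ⊕ Q = False ⊕ False = False
¬(R ⊕ Q) = ¬False = True
(R ↔ ((R → Q) ⊕ (R ↔ Q))) ⊕ ¬(R ⊕ Q) = True ⊕ True = False
Q ∧ R = False ∧ False = False
Q ∧ (Q ∧ R) = False ∧ False = False
Q ↔ (Q ∧ (Q ∧ R)) = False ↔ False = True
Q ⊕ R = False ⊕ False = False
¬(Q ⊕ R) = ¬False = True
R ⊕ Q = False ⊕ False = False
¬(R ⊕ Q) = ¬False = True
Q → ¬(R ⊕ Q) = False → True = True
¬(Q ⊕ R) ⊕ (Q → ¬(R ⊕ Q)) = True ⊕ True = False
(Q ↔ (Q ∧ (Q ∧ R))) ↔ (¬(Q ⊕ R) ⊕ (Q → ¬(R ⊕ Q))) = True ↔ False = False
R → ((Q ↔ (Q ∧ (Q ∧ R))) ↔ (¬(Q ⊕ R) ⊕ (Q → ¬(R ⊕ Q)))) = False → False = True
((R ↔ ((R → Q) ⊕ (R ↔ Q))) ⊕ ¬(R ⊕ Q)) ↔ (R → ((Q ↔ (Q ∧ (Q ∧ R))) ↔ (¬(Q ⊕ R) ⊕ (Q → ¬(R ⊕ Q))))) = False ↔ True = False

False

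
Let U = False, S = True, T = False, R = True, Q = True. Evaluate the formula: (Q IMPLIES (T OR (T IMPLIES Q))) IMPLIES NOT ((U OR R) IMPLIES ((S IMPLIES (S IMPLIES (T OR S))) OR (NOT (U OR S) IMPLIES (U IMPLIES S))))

Substituting U=False, S=True, T=False, R=True, Q=True:
T IMPLIES Q = False IMPLIES True = True
T OR (T IMPLIES Q) = False OR True = True
Q IMPLIES (T OR (T IMPLIES Q)) = True IMPLIES True = True
U OR R = False OR True = True
T OR S = False OR True = True
S IMPLIES (T OR S) = True IMPLIES True = True
S IMPLIES (S IMPLIES (T OR S)) = True IMPLIES True = True
U OR S = False OR True = True
NOT (U OR S) = NOT True = False
U IMPLIES S = False IMPLIES True = True
NOT (U OR S) IMPLIES (U IMPLIES S) = False IMPLIES True = True
(S IMPLIES (S IMPLIES (T OR S))) OR (NOT (U OR S) IMPLIES (U IMPLIES S)) = True OR True = True
(U OR R) IMPLIES ((S IMPLIES (S IMPLIES (T OR S))) OR (NOT (U OR S) IMPLIES (U IMPLIES S))) = True IMPLIES True = True
NOT ((U OR R) IMPLIES ((S IMPLIES (S IMPLIES (T OR S))) OR (NOT (U OR S) IMPLIES (U IMPLIES S)))) = NOT True = False
(Q IMPLIES (T OR (T IMPLIES Q))) IMPLIES NOT ((U OR R) IMPLIES ((S IMPLIES (S IMPLIES (T OR S))) OR (NOT (U OR S) IMPLIES (U IMPLIES S)))) = True IMPLIES False = False

False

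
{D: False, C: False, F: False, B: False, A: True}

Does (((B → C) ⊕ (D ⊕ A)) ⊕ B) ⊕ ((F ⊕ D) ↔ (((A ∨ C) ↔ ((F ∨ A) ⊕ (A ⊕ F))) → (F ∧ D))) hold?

False

B → C = False → False = True
D ⊕ A = False ⊕ True = True
(B → C) ⊕ (D ⊕ A) = True ⊕ True = False
((B → C) ⊕ (D ⊕ A)) ⊕ B = False ⊕ False = False
F ⊕ D = False ⊕ False = False
A ∨ C = True ∨ False = True
F ∨ A = False ∨ True = True
A ⊕ F = True ⊕ False = True
(F ∨ A) ⊕ (A ⊕ F) = True ⊕ True = False
(A ∨ C) ↔ ((F ∨ A) ⊕ (A ⊕ F)) = True ↔ False = False
F ∧ D = False ∧ False = False
((A ∨ C) ↔ ((F ∨ A) ⊕ (A ⊕ F))) → (F ∧ D) = False → False = True
(F ⊕ D) ↔ (((A ∨ C) ↔ ((F ∨ A) ⊕ (A ⊕ F))) → (F ∧ D)) = False ↔ True = False
(((B → C) ⊕ (D ⊕ A)) ⊕ B) ⊕ ((F ⊕ D) ↔ (((A ∨ C) ↔ ((F ∨ A) ⊕ (A ⊕ F))) → (F ∧ D))) = False ⊕ False = False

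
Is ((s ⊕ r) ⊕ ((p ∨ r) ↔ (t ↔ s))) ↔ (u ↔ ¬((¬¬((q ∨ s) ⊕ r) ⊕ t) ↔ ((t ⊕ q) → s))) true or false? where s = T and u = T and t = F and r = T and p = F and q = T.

s ⊕ r = T ⊕ T = F
p ∨ r = F ∨ T = T
t ↔ s = F ↔ T = F
(p ∨ r) ↔ (t ↔ s) = T ↔ F = F
(s ⊕ r) ⊕ ((p ∨ r) ↔ (t ↔ s)) = F ⊕ F = F
q ∨ s = T ∨ T = T
(q ∨ s) ⊕ r = T ⊕ T = F
¬((q ∨ s) ⊕ r) = ¬F = T
¬¬((q ∨ s) ⊕ r) = ¬T = F
¬¬((q ∨ s) ⊕ r) ⊕ t = F ⊕ F = F
t ⊕ q = F ⊕ T = T
(t ⊕ q) → s = T → T = T
(¬¬((q ∨ s) ⊕ r) ⊕ t) ↔ ((t ⊕ q) → s) = F ↔ T = F
¬((¬¬((q ∨ s) ⊕ r) ⊕ t) ↔ ((t ⊕ q) → s)) = ¬F = T
u ↔ ¬((¬¬((q ∨ s) ⊕ r) ⊕ t) ↔ ((t ⊕ q) → s)) = T ↔ T = T
((s ⊕ r) ⊕ ((p ∨ r) ↔ (t ↔ s))) ↔ (u ↔ ¬((¬¬((q ∨ s) ⊕ r) ⊕ t) ↔ ((t ⊕ q) → s))) = F ↔ T = F

F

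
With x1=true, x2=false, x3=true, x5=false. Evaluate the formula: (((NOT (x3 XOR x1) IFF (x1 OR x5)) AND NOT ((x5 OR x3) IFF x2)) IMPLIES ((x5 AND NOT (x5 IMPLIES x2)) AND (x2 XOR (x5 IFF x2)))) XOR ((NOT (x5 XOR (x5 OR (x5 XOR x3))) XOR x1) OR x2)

true

x3 XOR x1 = true XOR true = false
NOT (x3 XOR x1) = NOT false = true
x1 OR x5 = true OR false = true
NOT (x3 XOR x1) IFF (x1 OR x5) = true IFF true = true
x5 OR x3 = false OR true = true
(x5 OR x3) IFF x2 = true IFF false = false
NOT ((x5 OR x3) IFF x2) = NOT false = true
(NOT (x3 XOR x1) IFF (x1 OR x5)) AND NOT ((x5 OR x3) IFF x2) = true AND true = true
x5 IMPLIES x2 = false IMPLIES false = true
NOT (x5 IMPLIES x2) = NOT true = false
x5 AND NOT (x5 IMPLIES x2) = false AND false = false
x5 IFF x2 = false IFF false = true
x2 XOR (x5 IFF x2) = false XOR true = true
(x5 AND NOT (x5 IMPLIES x2)) AND (x2 XOR (x5 IFF x2)) = false AND true = false
((NOT (x3 XOR x1) IFF (x1 OR x5)) AND NOT ((x5 OR x3) IFF x2)) IMPLIES ((x5 AND NOT (x5 IMPLIES x2)) AND (x2 XOR (x5 IFF x2))) = true IMPLIES false = false
x5 XOR x3 = false XOR true = true
x5 OR (x5 XOR x3) = false OR true = true
x5 XOR (x5 OR (x5 XOR x3)) = false XOR true = true
NOT (x5 XOR (x5 OR (x5 XOR x3))) = NOT true = false
NOT (x5 XOR (x5 OR (x5 XOR x3))) XOR x1 = false XOR true = true
(NOT (x5 XOR (x5 OR (x5 XOR x3))) XOR x1) OR x2 = true OR false = true
(((NOT (x3 XOR x1) IFF (x1 OR x5)) AND NOT ((x5 OR x3) IFF x2)) IMPLIES ((x5 AND NOT (x5 IMPLIES x2)) AND (x2 XOR (x5 IFF x2)))) XOR ((NOT (x5 XOR (x5 OR (x5 XOR x3))) XOR x1) OR x2) = false XOR true = true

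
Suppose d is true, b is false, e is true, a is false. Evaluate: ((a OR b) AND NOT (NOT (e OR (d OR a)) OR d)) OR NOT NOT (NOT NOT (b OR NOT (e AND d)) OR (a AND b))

a OR b = false OR false = false
d OR a = true OR false = true
e OR (d OR a) = true OR true = true
NOT (e OR (d OR a)) = NOT true = false
NOT (e OR (d OR a)) OR d = false OR true = true
NOT (NOT (e OR (d OR a)) OR d) = NOT true = false
(a OR b) AND NOT (NOT (e OR (d OR a)) OR d) = false AND false = false
e AND d = true AND true = true
NOT (e AND d) = NOT true = false
b OR NOT (e AND d) = false OR false = false
NOT (b OR NOT (e AND d)) = NOT false = true
NOT NOT (b OR NOT (e AND d)) = NOT true = false
a AND b = false AND false = false
NOT NOT (b OR NOT (e AND d)) OR (a AND b) = false OR false = false
NOT (NOT NOT (b OR NOT (e AND d)) OR (a AND b)) = NOT false = true
NOT NOT (NOT NOT (b OR NOT (e AND d)) OR (a AND b)) = NOT true = false
((a OR b) AND NOT (NOT (e OR (d OR a)) OR d)) OR NOT NOT (NOT NOT (b OR NOT (e AND d)) OR (a AND b)) = false OR false = false

false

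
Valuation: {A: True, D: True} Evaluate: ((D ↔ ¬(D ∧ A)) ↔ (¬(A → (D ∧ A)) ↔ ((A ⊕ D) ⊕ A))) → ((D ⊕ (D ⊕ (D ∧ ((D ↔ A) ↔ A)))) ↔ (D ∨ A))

D ∧ A = True ∧ True = True
¬(D ∧ A) = ¬True = False
D ↔ ¬(D ∧ A) = True ↔ False = False
D ∧ A = True ∧ True = True
A → (D ∧ A) = True → True = True
¬(A → (D ∧ A)) = ¬True = False
A ⊕ D = True ⊕ True = False
(A ⊕ D) ⊕ A = False ⊕ True = True
¬(A → (D ∧ A)) ↔ ((A ⊕ D) ⊕ A) = False ↔ True = False
(D ↔ ¬(D ∧ A)) ↔ (¬(A → (D ∧ A)) ↔ ((A ⊕ D) ⊕ A)) = False ↔ False = True
D ↔ A = True ↔ True = True
(D ↔ A) ↔ A = True ↔ True = True
D ∧ ((D ↔ A) ↔ A) = True ∧ True = True
D ⊕ (D ∧ ((D ↔ A) ↔ A)) = True ⊕ True = False
D ⊕ (D ⊕ (D ∧ ((D ↔ A) ↔ A))) = True ⊕ False = True
D ∨ A = True ∨ True = True
(D ⊕ (D ⊕ (D ∧ ((D ↔ A) ↔ A)))) ↔ (D ∨ A) = True ↔ True = True
((D ↔ ¬(D ∧ A)) ↔ (¬(A → (D ∧ A)) ↔ ((A ⊕ D) ⊕ A))) → ((D ⊕ (D ⊕ (D ∧ ((D ↔ A) ↔ A)))) ↔ (D ∨ A)) = True → True = True

True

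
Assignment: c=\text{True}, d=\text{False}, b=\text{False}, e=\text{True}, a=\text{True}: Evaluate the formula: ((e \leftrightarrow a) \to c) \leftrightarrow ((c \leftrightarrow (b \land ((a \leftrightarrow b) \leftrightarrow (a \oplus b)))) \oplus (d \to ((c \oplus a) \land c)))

e \leftrightarrow a = \text{True} \leftrightarrow \text{True} = \text{True}
(e \leftrightarrow a) \to c = \text{True} \to \text{True} = \text{True}
a \leftrightarrow b = \text{True} \leftrightarrow \text{False} = \text{False}
a \oplus b = \text{True} \oplus \text{False} = \text{True}
(a \leftrightarrow b) \leftrightarrow (a \oplus b) = \text{False} \leftrightarrow \text{True} = \text{False}
b \land ((a \leftrightarrow b) \leftrightarrow (a \oplus b)) = \text{False} \land \text{False} = \text{False}
c \leftrightarrow (b \land ((a \leftrightarrow b) \leftrightarrow (a \oplus b))) = \text{True} \leftrightarrow \text{False} = \text{False}
c \oplus a = \text{True} \oplus \text{True} = \text{False}
(c \oplus a) \land c = \text{False} \land \text{True} = \text{False}
d \to ((c \oplus a) \land c) = \text{False} \to \text{False} = \text{True}
(c \leftrightarrow (b \land ((a \leftrightarrow b) \leftrightarrow (a \oplus b)))) \oplus (d \to ((c \oplus a) \land c)) = \text{False} \oplus \text{True} = \text{True}
((e \leftrightarrow a) \to c) \leftrightarrow ((c \leftrightarrow (b \land ((a \leftrightarrow b) \leftrightarrow (a \oplus b)))) \oplus (d \to ((c \oplus a) \land c))) = \text{True} \leftrightarrow \text{True} = \text{True}

\text{True}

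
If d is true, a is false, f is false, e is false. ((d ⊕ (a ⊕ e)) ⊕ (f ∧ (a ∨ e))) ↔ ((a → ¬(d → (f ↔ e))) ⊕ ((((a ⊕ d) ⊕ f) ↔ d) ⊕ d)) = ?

Substituting d=T, a=F, f=F, e=F:
a ⊕ e = F ⊕ F = F
d ⊕ (a ⊕ e) = T ⊕ F = T
a ∨ e = F ∨ F = F
f ∧ (a ∨ e) = F ∧ F = F
(d ⊕ (a ⊕ e)) ⊕ (f ∧ (a ∨ e)) = T ⊕ F = T
f ↔ e = F ↔ F = T
d → (f ↔ e) = T → T = T
¬(d → (f ↔ e)) = ¬T = F
a → ¬(d → (f ↔ e)) = F → F = T
a ⊕ d = F ⊕ T = T
(a ⊕ d) ⊕ f = T ⊕ F = T
((a ⊕ d) ⊕ f) ↔ d = T ↔ T = T
(((a ⊕ d) ⊕ f) ↔ d) ⊕ d = T ⊕ T = F
(a → ¬(d → (f ↔ e))) ⊕ ((((a ⊕ d) ⊕ f) ↔ d) ⊕ d) = T ⊕ F = T
((d ⊕ (a ⊕ e)) ⊕ (f ∧ (a ∨ e))) ↔ ((a → ¬(d → (f ↔ e))) ⊕ ((((a ⊕ d) ⊕ f) ↔ d) ⊕ d)) = T ↔ T = T

T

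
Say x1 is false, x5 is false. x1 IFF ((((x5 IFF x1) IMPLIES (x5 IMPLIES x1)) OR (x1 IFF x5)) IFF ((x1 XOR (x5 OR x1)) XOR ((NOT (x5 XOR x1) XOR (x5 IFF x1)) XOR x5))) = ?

x5 IFF x1 = False IFF False = True
x5 IMPLIES x1 = False IMPLIES False = True
(x5 IFF x1) IMPLIES (x5 IMPLIES x1) = True IMPLIES True = True
x1 IFF x5 = False IFF False = True
((x5 IFF x1) IMPLIES (x5 IMPLIES x1)) OR (x1 IFF x5) = True OR True = True
x5 OR x1 = False OR False = False
x1 XOR (x5 OR x1) = False XOR False = False
x5 XOR x1 = False XOR False = False
NOT (x5 XOR x1) = NOT False = True
x5 IFF x1 = False IFF False = True
NOT (x5 XOR x1) XOR (x5 IFF x1) = True XOR True = False
(NOT (x5 XOR x1) XOR (x5 IFF x1)) XOR x5 = False XOR False = False
(x1 XOR (x5 OR x1)) XOR ((NOT (x5 XOR x1) XOR (x5 IFF x1)) XOR x5) = False XOR False = False
(((x5 IFF x1) IMPLIES (x5 IMPLIES x1)) OR (x1 IFF x5)) IFF ((x1 XOR (x5 OR x1)) XOR ((NOT (x5 XOR x1) XOR (x5 IFF x1)) XOR x5)) = True IFF False = False
x1 IFF ((((x5 IFF x1) IMPLIES (x5 IMPLIES x1)) OR (x1 IFF x5)) IFF ((x1 XOR (x5 OR x1)) XOR ((NOT (x5 XOR x1) XOR (x5 IFF x1)) XOR x5))) = False IFF False = True

True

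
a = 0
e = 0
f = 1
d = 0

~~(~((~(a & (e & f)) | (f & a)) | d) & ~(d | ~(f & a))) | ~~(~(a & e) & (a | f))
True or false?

1

e & f = 0 & 1 = 0
a & (e & f) = 0 & 0 = 0
~(a & (e & f)) = ~0 = 1
f & a = 1 & 0 = 0
~(a & (e & f)) | (f & a) = 1 | 0 = 1
(~(a & (e & f)) | (f & a)) | d = 1 | 0 = 1
~((~(a & (e & f)) | (f & a)) | d) = ~1 = 0
f & a = 1 & 0 = 0
~(f & a) = ~0 = 1
d | ~(f & a) = 0 | 1 = 1
~(d | ~(f & a)) = ~1 = 0
~((~(a & (e & f)) | (f & a)) | d) & ~(d | ~(f & a)) = 0 & 0 = 0
~(~((~(a & (e & f)) | (f & a)) | d) & ~(d | ~(f & a))) = ~0 = 1
~~(~((~(a & (e & f)) | (f & a)) | d) & ~(d | ~(f & a))) = ~1 = 0
a & e = 0 & 0 = 0
~(a & e) = ~0 = 1
a | f = 0 | 1 = 1
~(a & e) & (a | f) = 1 & 1 = 1
~(~(a & e) & (a | f)) = ~1 = 0
~~(~(a & e) & (a | f)) = ~0 = 1
~~(~((~(a & (e & f)) | (f & a)) | d) & ~(d | ~(f & a))) | ~~(~(a & e) & (a | f)) = 0 | 1 = 1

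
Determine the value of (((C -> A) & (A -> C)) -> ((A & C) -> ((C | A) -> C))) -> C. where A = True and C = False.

C -> A = False -> True = True
A -> C = True -> False = False
(C -> A) & (A -> C) = True & False = False
A & C = True & False = False
C | A = False | True = True
(C | A) -> C = True -> False = False
(A & C) -> ((C | A) -> C) = False -> False = True
((C -> A) & (A -> C)) -> ((A & C) -> ((C | A) -> C)) = False -> True = True
(((C -> A) & (A -> C)) -> ((A & C) -> ((C | A) -> C))) -> C = True -> False = False

False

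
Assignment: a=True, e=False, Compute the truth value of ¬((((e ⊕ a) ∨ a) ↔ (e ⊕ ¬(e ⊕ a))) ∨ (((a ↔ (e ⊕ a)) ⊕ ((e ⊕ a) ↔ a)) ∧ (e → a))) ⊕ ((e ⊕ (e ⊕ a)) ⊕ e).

e ⊕ a = False ⊕ True = True
(e ⊕ a) ∨ a = True ∨ True = True
e ⊕ a = False ⊕ True = True
¬(e ⊕ a) = ¬True = False
e ⊕ ¬(e ⊕ a) = False ⊕ False = False
((e ⊕ a) ∨ a) ↔ (e ⊕ ¬(e ⊕ a)) = True ↔ False = False
e ⊕ a = False ⊕ True = True
a ↔ (e ⊕ a) = True ↔ True = True
e ⊕ a = False ⊕ True = True
(e ⊕ a) ↔ a = True ↔ True = True
(a ↔ (e ⊕ a)) ⊕ ((e ⊕ a) ↔ a) = True ⊕ True = False
e → a = False → True = True
((a ↔ (e ⊕ a)) ⊕ ((e ⊕ a) ↔ a)) ∧ (e → a) = False ∧ True = False
(((e ⊕ a) ∨ a) ↔ (e ⊕ ¬(e ⊕ a))) ∨ (((a ↔ (e ⊕ a)) ⊕ ((e ⊕ a) ↔ a)) ∧ (e → a)) = False ∨ False = False
¬((((e ⊕ a) ∨ a) ↔ (e ⊕ ¬(e ⊕ a))) ∨ (((a ↔ (e ⊕ a)) ⊕ ((e ⊕ a) ↔ a)) ∧ (e → a))) = ¬False = True
e ⊕ a = False ⊕ True = True
e ⊕ (e ⊕ a) = False ⊕ True = True
(e ⊕ (e ⊕ a)) ⊕ e = True ⊕ False = True
¬((((e ⊕ a) ∨ a) ↔ (e ⊕ ¬(e ⊕ a))) ∨ (((a ↔ (e ⊕ a)) ⊕ ((e ⊕ a) ↔ a)) ∧ (e → a))) ⊕ ((e ⊕ (e ⊕ a)) ⊕ e) = True ⊕ True = False

False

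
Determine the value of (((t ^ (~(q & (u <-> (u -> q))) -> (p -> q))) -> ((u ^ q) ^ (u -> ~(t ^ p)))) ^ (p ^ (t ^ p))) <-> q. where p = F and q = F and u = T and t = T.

u -> q = T -> F = F
u <-> (u -> q) = T <-> F = F
q & (u <-> (u -> q)) = F & F = F
~(q & (u <-> (u -> q))) = ~F = T
p -> q = F -> F = T
~(q & (u <-> (u -> q))) -> (p -> q) = T -> T = T
t ^ (~(q & (u <-> (u -> q))) -> (p -> q)) = T ^ T = F
u ^ q = T ^ F = T
t ^ p = T ^ F = T
~(t ^ p) = ~T = F
u -> ~(t ^ p) = T -> F = F
(u ^ q) ^ (u -> ~(t ^ p)) = T ^ F = T
(t ^ (~(q & (u <-> (u -> q))) -> (p -> q))) -> ((u ^ q) ^ (u -> ~(t ^ p))) = F -> T = T
t ^ p = T ^ F = T
p ^ (t ^ p) = F ^ T = T
((t ^ (~(q & (u <-> (u -> q))) -> (p -> q))) -> ((u ^ q) ^ (u -> ~(t ^ p)))) ^ (p ^ (t ^ p)) = T ^ T = F
(((t ^ (~(q & (u <-> (u -> q))) -> (p -> q))) -> ((u ^ q) ^ (u -> ~(t ^ p)))) ^ (p ^ (t ^ p))) <-> q = F <-> F = T

T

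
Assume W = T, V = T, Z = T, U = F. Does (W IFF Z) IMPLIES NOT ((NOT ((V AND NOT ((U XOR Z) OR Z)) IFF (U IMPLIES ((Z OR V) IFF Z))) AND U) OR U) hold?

T

Substituting W=T, V=T, Z=T, U=F:
W IFF Z = T IFF T = T
U XOR Z = F XOR T = T
(U XOR Z) OR Z = T OR T = T
NOT ((U XOR Z) OR Z) = NOT T = F
V AND NOT ((U XOR Z) OR Z) = T AND F = F
Z OR V = T OR T = T
(Z OR V) IFF Z = T IFF T = T
U IMPLIES ((Z OR V) IFF Z) = F IMPLIES T = T
(V AND NOT ((U XOR Z) OR Z)) IFF (U IMPLIES ((Z OR V) IFF Z)) = F IFF T = F
NOT ((V AND NOT ((U XOR Z) OR Z)) IFF (U IMPLIES ((Z OR V) IFF Z))) = NOT F = T
NOT ((V AND NOT ((U XOR Z) OR Z)) IFF (U IMPLIES ((Z OR V) IFF Z))) AND U = T AND F = F
(NOT ((V AND NOT ((U XOR Z) OR Z)) IFF (U IMPLIES ((Z OR V) IFF Z))) AND U) OR U = F OR F = F
NOT ((NOT ((V AND NOT ((U XOR Z) OR Z)) IFF (U IMPLIES ((Z OR V) IFF Z))) AND U) OR U) = NOT F = T
(W IFF Z) IMPLIES NOT ((NOT ((V AND NOT ((U XOR Z) OR Z)) IFF (U IMPLIES ((Z OR V) IFF Z))) AND U) OR U) = T IMPLIES T = T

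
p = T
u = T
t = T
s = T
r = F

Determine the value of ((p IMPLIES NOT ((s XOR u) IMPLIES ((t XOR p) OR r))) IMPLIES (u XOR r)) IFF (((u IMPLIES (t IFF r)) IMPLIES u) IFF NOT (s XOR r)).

s XOR u = T XOR T = F
t XOR p = T XOR T = F
(t XOR p) OR r = F OR F = F
(s XOR u) IMPLIES ((t XOR p) OR r) = F IMPLIES F = T
NOT ((s XOR u) IMPLIES ((t XOR p) OR r)) = NOT T = F
p IMPLIES NOT ((s XOR u) IMPLIES ((t XOR p) OR r)) = T IMPLIES F = F
u XOR r = T XOR F = T
(p IMPLIES NOT ((s XOR u) IMPLIES ((t XOR p) OR r))) IMPLIES (u XOR r) = F IMPLIES T = T
t IFF r = T IFF F = F
u IMPLIES (t IFF r) = T IMPLIES F = F
(u IMPLIES (t IFF r)) IMPLIES u = F IMPLIES T = T
s XOR r = T XOR F = T
NOT (s XOR r) = NOT T = F
((u IMPLIES (t IFF r)) IMPLIES u) IFF NOT (s XOR r) = T IFF F = F
((p IMPLIES NOT ((s XOR u) IMPLIES ((t XOR p) OR r))) IMPLIES (u XOR r)) IFF (((u IMPLIES (t IFF r)) IMPLIES u) IFF NOT (s XOR r)) = T IFF F = F

F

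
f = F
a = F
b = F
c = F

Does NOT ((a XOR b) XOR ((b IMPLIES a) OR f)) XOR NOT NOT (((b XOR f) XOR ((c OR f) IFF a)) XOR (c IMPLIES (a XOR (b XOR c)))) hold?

Substituting f=F, a=F, b=F, c=F:
a XOR b = F XOR F = F
b IMPLIES a = F IMPLIES F = T
(b IMPLIES a) OR f = T OR F = T
(a XOR b) XOR ((b IMPLIES a) OR f) = F XOR T = T
NOT ((a XOR b) XOR ((b IMPLIES a) OR f)) = NOT T = F
b XOR f = F XOR F = F
c OR f = F OR F = F
(c OR f) IFF a = F IFF F = T
(b XOR f) XOR ((c OR f) IFF a) = F XOR T = T
b XOR c = F XOR F = F
a XOR (b XOR c) = F XOR F = F
c IMPLIES (a XOR (b XOR c)) = F IMPLIES F = T
((b XOR f) XOR ((c OR f) IFF a)) XOR (c IMPLIES (a XOR (b XOR c))) = T XOR T = F
NOT (((b XOR f) XOR ((c OR f) IFF a)) XOR (c IMPLIES (a XOR (b XOR c)))) = NOT F = T
NOT NOT (((b XOR f) XOR ((c OR f) IFF a)) XOR (c IMPLIES (a XOR (b XOR c)))) = NOT T = F
NOT ((a XOR b) XOR ((b IMPLIES a) OR f)) XOR NOT NOT (((b XOR f) XOR ((c OR f) IFF a)) XOR (c IMPLIES (a XOR (b XOR c)))) = F XOR F = F

F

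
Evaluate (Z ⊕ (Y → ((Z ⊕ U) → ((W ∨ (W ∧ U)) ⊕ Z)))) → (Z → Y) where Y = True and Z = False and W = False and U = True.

True

Substituting Y=True, Z=False, W=False, U=True:
Z ⊕ U = False ⊕ True = True
W ∧ U = False ∧ True = False
W ∨ (W ∧ U) = False ∨ False = False
(W ∨ (W ∧ U)) ⊕ Z = False ⊕ False = False
(Z ⊕ U) → ((W ∨ (W ∧ U)) ⊕ Z) = True → False = False
Y → ((Z ⊕ U) → ((W ∨ (W ∧ U)) ⊕ Z)) = True → False = False
Z ⊕ (Y → ((Z ⊕ U) → ((W ∨ (W ∧ U)) ⊕ Z))) = False ⊕ False = False
Z → Y = False → True = True
(Z ⊕ (Y → ((Z ⊕ U) → ((W ∨ (W ∧ U)) ⊕ Z)))) → (Z → Y) = False → True = True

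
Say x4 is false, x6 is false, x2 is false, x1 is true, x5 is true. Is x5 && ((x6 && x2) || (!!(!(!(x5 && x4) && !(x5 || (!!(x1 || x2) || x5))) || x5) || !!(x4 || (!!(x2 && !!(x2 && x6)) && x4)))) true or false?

true

x6 && x2 = false && false = false
x5 && x4 = true && false = false
!(x5 && x4) = !false = true
x1 || x2 = true || false = true
!(x1 || x2) = !true = false
!!(x1 || x2) = !false = true
!!(x1 || x2) || x5 = true || true = true
x5 || (!!(x1 || x2) || x5) = true || true = true
!(x5 || (!!(x1 || x2) || x5)) = !true = false
!(x5 && x4) && !(x5 || (!!(x1 || x2) || x5)) = true && false = false
!(!(x5 && x4) && !(x5 || (!!(x1 || x2) || x5))) = !false = true
!(!(x5 && x4) && !(x5 || (!!(x1 || x2) || x5))) || x5 = true || true = true
!(!(!(x5 && x4) && !(x5 || (!!(x1 || x2) || x5))) || x5) = !true = false
!!(!(!(x5 && x4) && !(x5 || (!!(x1 || x2) || x5))) || x5) = !false = true
x2 && x6 = false && false = false
!(x2 && x6) = !false = true
!!(x2 && x6) = !true = false
x2 && !!(x2 && x6) = false && false = false
!(x2 && !!(x2 && x6)) = !false = true
!!(x2 && !!(x2 && x6)) = !true = false
!!(x2 && !!(x2 && x6)) && x4 = false && false = false
x4 || (!!(x2 && !!(x2 && x6)) && x4) = false || false = false
!(x4 || (!!(x2 && !!(x2 && x6)) && x4)) = !false = true
!!(x4 || (!!(x2 && !!(x2 && x6)) && x4)) = !true = false
!!(!(!(x5 && x4) && !(x5 || (!!(x1 || x2) || x5))) || x5) || !!(x4 || (!!(x2 && !!(x2 && x6)) && x4)) = true || false = true
(x6 && x2) || (!!(!(!(x5 && x4) && !(x5 || (!!(x1 || x2) || x5))) || x5) || !!(x4 || (!!(x2 && !!(x2 && x6)) && x4))) = false || true = true
x5 && ((x6 && x2) || (!!(!(!(x5 && x4) && !(x5 || (!!(x1 || x2) || x5))) || x5) || !!(x4 || (!!(x2 && !!(x2 && x6)) && x4)))) = true && true = true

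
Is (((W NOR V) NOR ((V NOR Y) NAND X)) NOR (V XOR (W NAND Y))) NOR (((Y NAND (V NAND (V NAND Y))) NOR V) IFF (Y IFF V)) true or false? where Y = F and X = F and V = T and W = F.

F

W NOR V = F NOR T = F
V NOR Y = T NOR F = F
(V NOR Y) NAND X = F NAND F = T
(W NOR V) NOR ((V NOR Y) NAND X) = F NOR T = F
W NAND Y = F NAND F = T
V XOR (W NAND Y) = T XOR T = F
((W NOR V) NOR ((V NOR Y) NAND X)) NOR (V XOR (W NAND Y)) = F NOR F = T
V NAND Y = T NAND F = T
V NAND (V NAND Y) = T NAND T = F
Y NAND (V NAND (V NAND Y)) = F NAND F = T
(Y NAND (V NAND (V NAND Y))) NOR V = T NOR T = F
Y IFF V = F IFF T = F
((Y NAND (V NAND (V NAND Y))) NOR V) IFF (Y IFF V) = F IFF F = T
(((W NOR V) NOR ((V NOR Y) NAND X)) NOR (V XOR (W NAND Y))) NOR (((Y NAND (V NAND (V NAND Y))) NOR V) IFF (Y IFF V)) = T NOR T = F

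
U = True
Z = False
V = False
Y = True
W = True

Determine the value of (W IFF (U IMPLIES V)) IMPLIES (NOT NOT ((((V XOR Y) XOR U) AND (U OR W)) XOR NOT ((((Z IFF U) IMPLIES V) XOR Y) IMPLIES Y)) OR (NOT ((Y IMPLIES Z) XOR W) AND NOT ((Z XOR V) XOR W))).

True

U IMPLIES V = True IMPLIES False = False
W IFF (U IMPLIES V) = True IFF False = False
V XOR Y = False XOR True = True
(V XOR Y) XOR U = True XOR True = False
U OR W = True OR True = True
((V XOR Y) XOR U) AND (U OR W) = False AND True = False
Z IFF U = False IFF True = False
(Z IFF U) IMPLIES V = False IMPLIES False = True
((Z IFF U) IMPLIES V) XOR Y = True XOR True = False
(((Z IFF U) IMPLIES V) XOR Y) IMPLIES Y = False IMPLIES True = True
NOT ((((Z IFF U) IMPLIES V) XOR Y) IMPLIES Y) = NOT True = False
(((V XOR Y) XOR U) AND (U OR W)) XOR NOT ((((Z IFF U) IMPLIES V) XOR Y) IMPLIES Y) = False XOR False = False
NOT ((((V XOR Y) XOR U) AND (U OR W)) XOR NOT ((((Z IFF U) IMPLIES V) XOR Y) IMPLIES Y)) = NOT False = True
NOT NOT ((((V XOR Y) XOR U) AND (U OR W)) XOR NOT ((((Z IFF U) IMPLIES V) XOR Y) IMPLIES Y)) = NOT True = False
Y IMPLIES Z = True IMPLIES False = False
(Y IMPLIES Z) XOR W = False XOR True = True
NOT ((Y IMPLIES Z) XOR W) = NOT True = False
Z XOR V = False XOR False = False
(Z XOR V) XOR W = False XOR True = True
NOT ((Z XOR V) XOR W) = NOT True = False
NOT ((Y IMPLIES Z) XOR W) AND NOT ((Z XOR V) XOR W) = False AND False = False
NOT NOT ((((V XOR Y) XOR U) AND (U OR W)) XOR NOT ((((Z IFF U) IMPLIES V) XOR Y) IMPLIES Y)) OR (NOT ((Y IMPLIES Z) XOR W) AND NOT ((Z XOR V) XOR W)) = False OR False = False
(W IFF (U IMPLIES V)) IMPLIES (NOT NOT ((((V XOR Y) XOR U) AND (U OR W)) XOR NOT ((((Z IFF U) IMPLIES V) XOR Y) IMPLIES Y)) OR (NOT ((Y IMPLIES Z) XOR W) AND NOT ((Z XOR V) XOR W))) = False IMPLIES False = True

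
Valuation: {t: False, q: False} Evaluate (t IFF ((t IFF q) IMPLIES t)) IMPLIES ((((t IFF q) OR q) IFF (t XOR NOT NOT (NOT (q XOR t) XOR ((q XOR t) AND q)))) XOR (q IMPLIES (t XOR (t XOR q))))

Substituting t=False, q=False:
t IFF q = False IFF False = True
(t IFF q) IMPLIES t = True IMPLIES False = False
t IFF ((t IFF q) IMPLIES t) = False IFF False = True
t IFF q = False IFF False = True
(t IFF q) OR q = True OR False = True
q XOR t = False XOR False = False
NOT (q XOR t) = NOT False = True
q XOR t = False XOR False = False
(q XOR t) AND q = False AND False = False
NOT (q XOR t) XOR ((q XOR t) AND q) = True XOR False = True
NOT (NOT (q XOR t) XOR ((q XOR t) AND q)) = NOT True = False
NOT NOT (NOT (q XOR t) XOR ((q XOR t) AND q)) = NOT False = True
t XOR NOT NOT (NOT (q XOR t) XOR ((q XOR t) AND q)) = False XOR True = True
((t IFF q) OR q) IFF (t XOR NOT NOT (NOT (q XOR t) XOR ((q XOR t) AND q))) = True IFF True = True
t XOR q = False XOR False = False
t XOR (t XOR q) = False XOR False = False
q IMPLIES (t XOR (t XOR q)) = False IMPLIES False = True
(((t IFF q) OR q) IFF (t XOR NOT NOT (NOT (q XOR t) XOR ((q XOR t) AND q)))) XOR (q IMPLIES (t XOR (t XOR q))) = True XOR True = False
(t IFF ((t IFF q) IMPLIES t)) IMPLIES ((((t IFF q) OR q) IFF (t XOR NOT NOT (NOT (q XOR t) XOR ((q XOR t) AND q)))) XOR (q IMPLIES (t XOR (t XOR q)))) = True IMPLIES False = False

False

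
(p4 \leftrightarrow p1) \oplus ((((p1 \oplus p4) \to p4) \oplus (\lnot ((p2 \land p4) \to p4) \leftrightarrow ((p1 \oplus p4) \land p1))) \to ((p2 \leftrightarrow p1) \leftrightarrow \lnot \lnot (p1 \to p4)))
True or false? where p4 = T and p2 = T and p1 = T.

F

Substituting p4=T, p2=T, p1=T:
p4 \leftrightarrow p1 = T \leftrightarrow T = T
p1 \oplus p4 = T \oplus T = F
(p1 \oplus p4) \to p4 = F \to T = T
p2 \land p4 = T \land T = T
(p2 \land p4) \to p4 = T \to T = T
\lnot ((p2 \land p4) \to p4) = \lnot T = F
p1 \oplus p4 = T \oplus T = F
(p1 \oplus p4) \land p1 = F \land T = F
\lnot ((p2 \land p4) \to p4) \leftrightarrow ((p1 \oplus p4) \land p1) = F \leftrightarrow F = T
((p1 \oplus p4) \to p4) \oplus (\lnot ((p2 \land p4) \to p4) \leftrightarrow ((p1 \oplus p4) \land p1)) = T \oplus T = F
p2 \leftrightarrow p1 = T \leftrightarrow T = T
p1 \to p4 = T \to T = T
\lnot (p1 \to p4) = \lnot T = F
\lnot \lnot (p1 \to p4) = \lnot F = T
(p2 \leftrightarrow p1) \leftrightarrow \lnot \lnot (p1 \to p4) = T \leftrightarrow T = T
(((p1 \oplus p4) \to p4) \oplus (\lnot ((p2 \land p4) \to p4) \leftrightarrow ((p1 \oplus p4) \land p1))) \to ((p2 \leftrightarrow p1) \leftrightarrow \lnot \lnot (p1 \to p4)) = F \to T = T
(p4 \leftrightarrow p1) \oplus ((((p1 \oplus p4) \to p4) \oplus (\lnot ((p2 \land p4) \to p4) \leftrightarrow ((p1 \oplus p4) \land p1))) \to ((p2 \leftrightarrow p1) \leftrightarrow \lnot \lnot (p1 \to p4))) = T \oplus T = F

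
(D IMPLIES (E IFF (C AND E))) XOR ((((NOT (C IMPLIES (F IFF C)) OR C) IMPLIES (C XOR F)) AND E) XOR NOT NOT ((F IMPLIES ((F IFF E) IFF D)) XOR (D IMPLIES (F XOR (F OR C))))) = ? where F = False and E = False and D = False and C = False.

C AND E = False AND False = False
E IFF (C AND E) = False IFF False = True
D IMPLIES (E IFF (C AND E)) = False IMPLIES True = True
F IFF C = False IFF False = True
C IMPLIES (F IFF C) = False IMPLIES True = True
NOT (C IMPLIES (F IFF C)) = NOT True = False
NOT (C IMPLIES (F IFF C)) OR C = False OR False = False
C XOR F = False XOR False = False
(NOT (C IMPLIES (F IFF C)) OR C) IMPLIES (C XOR F) = False IMPLIES False = True
((NOT (C IMPLIES (F IFF C)) OR C) IMPLIES (C XOR F)) AND E = True AND False = False
F IFF E = False IFF False = True
(F IFF E) IFF D = True IFF False = False
F IMPLIES ((F IFF E) IFF D) = False IMPLIES False = True
F OR C = False OR False = False
F XOR (F OR C) = False XOR False = False
D IMPLIES (F XOR (F OR C)) = False IMPLIES False = True
(F IMPLIES ((F IFF E) IFF D)) XOR (D IMPLIES (F XOR (F OR C))) = True XOR True = False
NOT ((F IMPLIES ((F IFF E) IFF D)) XOR (D IMPLIES (F XOR (F OR C)))) = NOT False = True
NOT NOT ((F IMPLIES ((F IFF E) IFF D)) XOR (D IMPLIES (F XOR (F OR C)))) = NOT True = False
(((NOT (C IMPLIES (F IFF C)) OR C) IMPLIES (C XOR F)) AND E) XOR NOT NOT ((F IMPLIES ((F IFF E) IFF D)) XOR (D IMPLIES (F XOR (F OR C)))) = False XOR False = False
(D IMPLIES (E IFF (C AND E))) XOR ((((NOT (C IMPLIES (F IFF C)) OR C) IMPLIES (C XOR F)) AND E) XOR NOT NOT ((F IMPLIES ((F IFF E) IFF D)) XOR (D IMPLIES (F XOR (F OR C))))) = True XOR False = True

True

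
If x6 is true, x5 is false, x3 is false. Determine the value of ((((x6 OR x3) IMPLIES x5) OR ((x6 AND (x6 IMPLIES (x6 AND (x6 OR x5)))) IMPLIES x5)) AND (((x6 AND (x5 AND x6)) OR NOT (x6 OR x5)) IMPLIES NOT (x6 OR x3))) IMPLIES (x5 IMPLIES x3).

x6 OR x3 = T OR F = T
(x6 OR x3) IMPLIES x5 = T IMPLIES F = F
x6 OR x5 = T OR F = T
x6 AND (x6 OR x5) = T AND T = T
x6 IMPLIES (x6 AND (x6 OR x5)) = T IMPLIES T = T
x6 AND (x6 IMPLIES (x6 AND (x6 OR x5))) = T AND T = T
(x6 AND (x6 IMPLIES (x6 AND (x6 OR x5)))) IMPLIES x5 = T IMPLIES F = F
((x6 OR x3) IMPLIES x5) OR ((x6 AND (x6 IMPLIES (x6 AND (x6 OR x5)))) IMPLIES x5) = F OR F = F
x5 AND x6 = F AND T = F
x6 AND (x5 AND x6) = T AND F = F
x6 OR x5 = T OR F = T
NOT (x6 OR x5) = NOT T = F
(x6 AND (x5 AND x6)) OR NOT (x6 OR x5) = F OR F = F
x6 OR x3 = T OR F = T
NOT (x6 OR x3) = NOT T = F
((x6 AND (x5 AND x6)) OR NOT (x6 OR x5)) IMPLIES NOT (x6 OR x3) = F IMPLIES F = T
(((x6 OR x3) IMPLIES x5) OR ((x6 AND (x6 IMPLIES (x6 AND (x6 OR x5)))) IMPLIES x5)) AND (((x6 AND (x5 AND x6)) OR NOT (x6 OR x5)) IMPLIES NOT (x6 OR x3)) = F AND T = F
x5 IMPLIES x3 = F IMPLIES F = T
((((x6 OR x3) IMPLIES x5) OR ((x6 AND (x6 IMPLIES (x6 AND (x6 OR x5)))) IMPLIES x5)) AND (((x6 AND (x5 AND x6)) OR NOT (x6 OR x5)) IMPLIES NOT (x6 OR x3))) IMPLIES (x5 IMPLIES x3) = F IMPLIES T = T

T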